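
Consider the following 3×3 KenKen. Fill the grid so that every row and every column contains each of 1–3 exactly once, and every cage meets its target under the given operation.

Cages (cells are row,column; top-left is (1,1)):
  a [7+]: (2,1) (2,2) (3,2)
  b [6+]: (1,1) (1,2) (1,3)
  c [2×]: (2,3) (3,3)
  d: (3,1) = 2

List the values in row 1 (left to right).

Cage d is given, so (3,1) = 2.
2 is placed in row 3, so (3,2) = 3.
2 is placed in row 3, leaving (3,3) = 1.
Column 1 now contains 2; hence (2,1) = 3.
Column 2 now contains 3, leaving (2,2) = 1.
Column 3 already has 1, which forces (2,3) = 2.
3 is placed in column 1, leaving (1,1) = 1.
1 is placed in column 2, which forces (1,2) = 2.
Column 3 already has 2, so (1,3) = 3.
Filled in: 1 2 3 / 3 1 2 / 2 3 1.

1 2 3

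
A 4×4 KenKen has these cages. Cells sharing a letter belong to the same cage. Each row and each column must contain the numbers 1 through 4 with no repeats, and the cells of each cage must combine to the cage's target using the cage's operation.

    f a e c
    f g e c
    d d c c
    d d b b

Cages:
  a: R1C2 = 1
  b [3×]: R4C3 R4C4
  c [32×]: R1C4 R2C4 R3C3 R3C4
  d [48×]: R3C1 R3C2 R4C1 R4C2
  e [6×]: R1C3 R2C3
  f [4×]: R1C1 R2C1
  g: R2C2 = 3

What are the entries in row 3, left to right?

Cage a is a single given cell, so R1C2 = 1.
Cage g is given, so R2C2 = 3.
3 is placed in row 2, which forces R2C3 = 2.
The 4 cells of cage c must have product 32, so R3C3 = 4.
1 is placed in row 1; hence R1C1 = 4.
Column 3 already has 2; hence R1C3 = 3.
4 is placed in row 1, which forces R1C4 = 2.
Cage f needs two cells with product 4, which forces R2C1 = 1.
1 is placed in row 2, leaving R2C4 = 4.
Cage d has product 48; hence R3C1 = 3.
4 is placed in row 3, which forces R3C2 = 2.
2 is placed in column 4, so R3C4 = 1.
Cage d has product 48, leaving R4C1 = 2.
Cage d has product 48; hence R4C2 = 4.
3 is placed in column 3, leaving R4C3 = 1.
Column 4 now contains 1, so R4C4 = 3.
Filled in: 4 1 3 2 / 1 3 2 4 / 3 2 4 1 / 2 4 1 3.

3 2 4 1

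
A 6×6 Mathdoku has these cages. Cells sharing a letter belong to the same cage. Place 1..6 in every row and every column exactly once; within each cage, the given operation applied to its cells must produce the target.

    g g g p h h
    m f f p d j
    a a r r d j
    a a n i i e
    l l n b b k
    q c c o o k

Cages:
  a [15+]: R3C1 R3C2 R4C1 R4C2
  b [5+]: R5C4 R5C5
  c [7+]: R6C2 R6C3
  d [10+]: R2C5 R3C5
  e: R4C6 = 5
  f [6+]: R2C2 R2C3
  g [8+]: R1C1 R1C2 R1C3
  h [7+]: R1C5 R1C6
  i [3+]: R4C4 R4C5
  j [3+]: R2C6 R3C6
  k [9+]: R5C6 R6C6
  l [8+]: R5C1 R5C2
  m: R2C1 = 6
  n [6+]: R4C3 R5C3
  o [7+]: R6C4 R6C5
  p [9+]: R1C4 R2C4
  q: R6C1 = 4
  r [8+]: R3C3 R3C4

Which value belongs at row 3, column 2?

Cage m is given; hence R2C1 = 6.
Row 2 already has 6, leaving R2C5 = 4.
Column 5 already has 4, leaving R3C5 = 6.
Cage e is given, which forces R4C6 = 5.
Cage q is given; hence R6C1 = 4.
In row 2, 2 can only go at R2C6, so R2C6 = 2.
Column 6 now contains 2, so R3C6 = 1.
Row 2 needs a 3, and only R2C4 is open for it.
Cage p's pair has sum 9, leaving R1C4 = 6.
Row 1 already has 6, so R1C6 = 4.
The two cells of cage r must have sum 8, leaving R3C3 = 3.
3 is placed in column 4, so R3C4 = 5.
5 is placed in column 4, which forces R6C4 = 2.
Cage h's pair has sum 7, which forces R1C5 = 3.
5 is placed in row 3; hence R3C1 = 2.
Cage a has sum 15; hence R3C2 = 4.
The 4 cells of cage a must have sum 15; hence R4C1 = 3.
Cage a needs sum 15; hence R4C2 = 6.
2 is placed in column 4, which forces R4C4 = 1.
The two cells of cage i must have sum 3, which forces R4C5 = 2.
Column 1 already has 3, so R5C1 = 5.
Row 5 now contains 5, so R5C2 = 3.
2 is placed in column 4, leaving R5C4 = 4.
Cage b needs two cells with sum 5, so R5C5 = 1.
3 is placed in row 5; hence R5C6 = 6.
6 is placed in column 2, leaving R6C2 = 1.
1 is placed in row 6; hence R6C3 = 6.
Cage o's pair has sum 7, which forces R6C5 = 5.
Column 6 now contains 6, so R6C6 = 3.
Column 1 already has 5, which forces R1C1 = 1.
Column 2 now contains 1; hence R2C2 = 5.
Cage f needs two cells with sum 6, leaving R2C3 = 1.
Row 4 already has 2, which forces R4C3 = 4.
Row 5 now contains 4, so R5C3 = 2.
Column 2 now contains 5, which forces R1C2 = 2.
Column 3 already has 2, which forces R1C3 = 5.
Filled in: 1 2 5 6 3 4 / 6 5 1 3 4 2 / 2 4 3 5 6 1 / 3 6 4 1 2 5 / 5 3 2 4 1 6 / 4 1 6 2 5 3.

4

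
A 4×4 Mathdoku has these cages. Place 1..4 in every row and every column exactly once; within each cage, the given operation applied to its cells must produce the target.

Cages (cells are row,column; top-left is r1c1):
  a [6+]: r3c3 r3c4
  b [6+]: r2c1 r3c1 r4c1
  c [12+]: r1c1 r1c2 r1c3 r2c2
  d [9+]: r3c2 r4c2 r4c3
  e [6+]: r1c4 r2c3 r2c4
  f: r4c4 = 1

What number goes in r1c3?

3

F is a freebie; hence r4c4 = 1.
Cage e has sum 6, which forces r2c3 = 1.
Cage b needs sum 6, leaving r3c1 = 1.
Row 1 needs a 1, and only r1c2 is open for it.
Cage c needs sum 12, leaving r2c2 = 4.
The 3 cells of cage d must have sum 9, which forces r4c3 = 4.
Cage c has sum 12, leaving r1c1 = 4.
Column 3 now contains 4, so r1c3 = 3.
Row 1 already has 3; hence r1c4 = 2.
Column 4 already has 2; hence r2c4 = 3.
Column 3 now contains 4, leaving r3c3 = 2.
Cage a's pair has sum 6, so r3c4 = 4.
Row 2 already has 3, leaving r2c1 = 2.
Row 3 now contains 2, so r3c2 = 3.
Cage b has sum 6; hence r4c1 = 3.
Cage d needs sum 9; hence r4c2 = 2.
Completed grid: 4 1 3 2 / 2 4 1 3 / 1 3 2 4 / 3 2 4 1.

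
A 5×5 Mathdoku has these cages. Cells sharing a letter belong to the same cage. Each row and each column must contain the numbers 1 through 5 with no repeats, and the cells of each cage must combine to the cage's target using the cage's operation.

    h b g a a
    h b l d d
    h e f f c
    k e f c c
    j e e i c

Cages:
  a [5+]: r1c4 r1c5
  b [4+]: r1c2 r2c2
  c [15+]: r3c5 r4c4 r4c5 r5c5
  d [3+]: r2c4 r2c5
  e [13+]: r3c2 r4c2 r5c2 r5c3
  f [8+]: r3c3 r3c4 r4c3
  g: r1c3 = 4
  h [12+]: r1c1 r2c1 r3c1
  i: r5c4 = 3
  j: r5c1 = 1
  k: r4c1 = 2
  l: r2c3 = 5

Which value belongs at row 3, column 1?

3

Cage g is a single given cell, so r1c3 = 4.
Cage l is a single given cell, leaving r2c3 = 5.
K is a freebie, which forces r4c1 = 2.
Cage j is given, which forces r5c1 = 1.
I is a freebie, which forces r5c4 = 3.
The two cells of cage a must have sum 5, which forces r1c4 = 2.
Cage a needs two cells with sum 5, which forces r1c5 = 3.
Column 4 already has 2; hence r2c4 = 1.
Row 2 now contains 1, leaving r2c5 = 2.
Cage e needs sum 13, leaving r3c2 = 2.
Row 5 now contains 3, leaving r5c3 = 2.
3 is placed in row 1; hence r1c1 = 5.
3 is placed in row 1, so r1c2 = 1.
Row 2 now contains 1, which forces r2c2 = 3.
Cage f has sum 8, which forces r3c4 = 4.
Cage c has sum 15, leaving r4c4 = 5.
3 is placed in row 2; hence r2c1 = 4.
4 is placed in row 3; hence r3c1 = 3.
Row 3 already has 3, which forces r3c3 = 1.
1 is placed in row 3, which forces r3c5 = 5.
5 is placed in row 4, which forces r4c2 = 4.
Column 3 already has 1, which forces r4c3 = 3.
4 is placed in row 4, so r4c5 = 1.
Cage e has sum 13; hence r5c2 = 5.
Column 5 now contains 5, leaving r5c5 = 4.
Filled in: 5 1 4 2 3 / 4 3 5 1 2 / 3 2 1 4 5 / 2 4 3 5 1 / 1 5 2 3 4.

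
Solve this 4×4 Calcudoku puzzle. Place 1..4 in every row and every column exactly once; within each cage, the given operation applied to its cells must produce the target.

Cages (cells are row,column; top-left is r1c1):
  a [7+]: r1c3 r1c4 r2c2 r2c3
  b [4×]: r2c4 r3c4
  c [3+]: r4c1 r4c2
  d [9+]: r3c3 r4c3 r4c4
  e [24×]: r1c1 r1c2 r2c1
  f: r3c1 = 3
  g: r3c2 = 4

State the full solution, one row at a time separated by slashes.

4 3 1 2 / 2 1 3 4 / 3 4 2 1 / 1 2 4 3

Cage f is a single given cell; hence r3c1 = 3.
Cage g is a single given cell, which forces r3c2 = 4.
4 is placed in row 3, leaving r3c3 = 2.
4 is placed in row 3, leaving r3c4 = 1.
Cage e needs product 24, leaving r1c2 = 3.
Cage a needs sum 7, leaving r1c3 = 1.
The 4 cells of cage a must have sum 7, so r1c4 = 2.
The 4 cells of cage a must have sum 7, which forces r2c2 = 1.
Cage a has sum 7, leaving r2c3 = 3.
Column 4 now contains 1; hence r2c4 = 4.
1 is placed in column 2, leaving r4c2 = 2.
Column 3 already has 3, so r4c3 = 4.
4 is placed in column 4, which forces r4c4 = 3.
Row 1 already has 2, which forces r1c1 = 4.
Row 2 now contains 4, so r2c1 = 2.
Row 4 now contains 2, leaving r4c1 = 1.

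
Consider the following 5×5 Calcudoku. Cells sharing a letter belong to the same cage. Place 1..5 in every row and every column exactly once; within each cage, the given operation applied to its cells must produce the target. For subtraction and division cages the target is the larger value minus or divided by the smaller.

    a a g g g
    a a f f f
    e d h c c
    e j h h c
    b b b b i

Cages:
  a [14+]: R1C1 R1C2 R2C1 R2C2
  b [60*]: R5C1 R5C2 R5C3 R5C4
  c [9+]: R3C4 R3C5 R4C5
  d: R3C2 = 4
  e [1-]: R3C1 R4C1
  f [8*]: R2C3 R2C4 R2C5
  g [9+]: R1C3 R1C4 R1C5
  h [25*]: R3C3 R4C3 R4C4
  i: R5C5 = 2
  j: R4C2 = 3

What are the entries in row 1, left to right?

4 2 3 1 5

Cage d is given, leaving R3C2 = 4.
The 3 cells of cage h must have product 25, so R3C3 = 5.
J is a freebie, so R4C2 = 3.
Cage h has product 25, which forces R4C3 = 1.
Cage h has product 25, leaving R4C4 = 5.
I is a freebie, which forces R5C5 = 2.
Cage c has sum 9; hence R3C4 = 2.
The 3 cells of cage c must have sum 9, so R3C5 = 3.
Column 5 already has 2, which forces R4C5 = 4.
The 3 cells of cage g must have sum 9, which forces R1C3 = 3.
Cage g needs sum 9, which forces R1C4 = 1.
4 is placed in column 5, leaving R1C5 = 5.
Cage f has product 8, leaving R2C3 = 2.
Cage f has product 8, so R2C4 = 4.
4 is placed in column 5, which forces R2C5 = 1.
3 is placed in row 3; hence R3C1 = 1.
Row 4 now contains 4; hence R4C1 = 2.
Column 3 already has 3, leaving R5C3 = 4.
Column 4 now contains 4; hence R5C4 = 3.
2 is placed in column 1, leaving R1C1 = 4.
5 is placed in row 1, which forces R1C2 = 2.
Cage a needs sum 14, which forces R2C1 = 3.
1 is placed in row 2; hence R2C2 = 5.
Row 5 already has 3; hence R5C1 = 5.
The 4 cells of cage b must have product 60, so R5C2 = 1.
Filled in: 4 2 3 1 5 / 3 5 2 4 1 / 1 4 5 2 3 / 2 3 1 5 4 / 5 1 4 3 2.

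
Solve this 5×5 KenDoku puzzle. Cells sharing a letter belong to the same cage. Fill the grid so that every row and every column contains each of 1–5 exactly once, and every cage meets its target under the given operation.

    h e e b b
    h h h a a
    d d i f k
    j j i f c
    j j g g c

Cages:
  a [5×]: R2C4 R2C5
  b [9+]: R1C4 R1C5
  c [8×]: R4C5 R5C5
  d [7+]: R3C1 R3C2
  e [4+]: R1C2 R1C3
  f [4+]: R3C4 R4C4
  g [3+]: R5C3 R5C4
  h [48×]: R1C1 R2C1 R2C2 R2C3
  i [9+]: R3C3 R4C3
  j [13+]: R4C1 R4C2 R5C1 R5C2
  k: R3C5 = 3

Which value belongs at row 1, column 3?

K is a freebie, so R3C5 = 3.
3 is placed in row 3; hence R3C4 = 1.
Cage f's pair has sum 4; hence R4C4 = 3.
Column 4 already has 1; hence R5C4 = 2.
Row 5 already has 2, which forces R5C5 = 4.
Cage b needs two cells with sum 9; hence R1C4 = 4.
4 is placed in column 5; hence R1C5 = 5.
Column 4 already has 1, which forces R2C4 = 5.
The two cells of cage a must have product 5, so R2C5 = 1.
4 is placed in column 5, leaving R4C5 = 2.
Row 5 already has 2, which forces R5C3 = 1.
4 is placed in row 1, so R1C1 = 2.
Cage e's pair has sum 4, so R1C2 = 1.
1 is placed in column 3; hence R1C3 = 3.
Column 1 already has 2; hence R3C1 = 5.
Row 3 now contains 5, so R3C2 = 2.
Row 3 now contains 5, leaving R3C3 = 4.
Column 2 already has 1, leaving R4C2 = 4.
Column 3 already has 4; hence R4C3 = 5.
5 is placed in column 1, leaving R5C1 = 3.
Row 5 already has 3, which forces R5C2 = 5.
Column 1 now contains 3; hence R2C1 = 4.
4 is placed in column 2, so R2C2 = 3.
Column 3 already has 4, so R2C3 = 2.
4 is placed in row 4, leaving R4C1 = 1.
The full grid is 2 1 3 4 5 / 4 3 2 5 1 / 5 2 4 1 3 / 1 4 5 3 2 / 3 5 1 2 4.

3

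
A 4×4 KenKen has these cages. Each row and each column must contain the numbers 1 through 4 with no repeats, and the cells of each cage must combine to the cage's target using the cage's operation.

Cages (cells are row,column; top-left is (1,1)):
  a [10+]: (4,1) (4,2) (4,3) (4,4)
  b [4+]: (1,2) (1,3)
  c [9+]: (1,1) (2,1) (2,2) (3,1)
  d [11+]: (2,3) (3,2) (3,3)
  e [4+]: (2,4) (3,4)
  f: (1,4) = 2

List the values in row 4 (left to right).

F is a freebie; hence (1,4) = 2.
The 3 cells of cage d must have sum 11; hence (2,3) = 4.
The 3 cells of cage d must have sum 11, so (3,2) = 4.
Cage d needs sum 11, which forces (3,3) = 3.
3 is placed in row 3, which forces (3,4) = 1.
Cage b's pair has sum 4; hence (1,2) = 3.
Column 3 already has 3; hence (1,3) = 1.
Cage c has sum 9, so (2,1) = 1.
Column 2 already has 3, which forces (2,2) = 2.
1 is placed in column 4, leaving (2,4) = 3.
Row 3 already has 1; hence (3,1) = 2.
Column 2 now contains 2; hence (4,2) = 1.
Column 3 already has 1, leaving (4,3) = 2.
Column 4 now contains 3, so (4,4) = 4.
Row 1 now contains 3; hence (1,1) = 4.
4 is placed in row 4, so (4,1) = 3.
Filled in: 4 3 1 2 / 1 2 4 3 / 2 4 3 1 / 3 1 2 4.

3 1 2 4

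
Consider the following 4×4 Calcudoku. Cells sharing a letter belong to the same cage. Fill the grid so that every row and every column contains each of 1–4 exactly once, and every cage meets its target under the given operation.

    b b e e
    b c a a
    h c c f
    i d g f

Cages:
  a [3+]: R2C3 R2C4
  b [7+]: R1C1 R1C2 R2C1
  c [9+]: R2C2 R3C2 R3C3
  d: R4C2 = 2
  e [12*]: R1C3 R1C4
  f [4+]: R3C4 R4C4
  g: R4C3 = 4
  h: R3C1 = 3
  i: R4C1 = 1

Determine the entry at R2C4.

2

H is a freebie, which forces R3C1 = 3.
Row 3 now contains 3, so R3C4 = 1.
I is a freebie; hence R4C1 = 1.
Cage d is a single given cell, leaving R4C2 = 2.
Cage g is a single given cell; hence R4C3 = 4.
Column 4 already has 1, leaving R4C4 = 3.
The 3 cells of cage b must have sum 7; hence R1C2 = 1.
Column 3 already has 4, so R1C3 = 3.
Column 4 already has 3, leaving R1C4 = 4.
The 3 cells of cage c must have sum 9; hence R2C2 = 3.
Cage a's pair has sum 3, so R2C3 = 1.
Column 4 already has 1; hence R2C4 = 2.
Column 2 now contains 2, so R3C2 = 4.
Column 3 already has 4; hence R3C3 = 2.
Row 1 already has 4; hence R1C1 = 2.
2 is placed in row 2; hence R2C1 = 4.
Filled in: 2 1 3 4 / 4 3 1 2 / 3 4 2 1 / 1 2 4 3.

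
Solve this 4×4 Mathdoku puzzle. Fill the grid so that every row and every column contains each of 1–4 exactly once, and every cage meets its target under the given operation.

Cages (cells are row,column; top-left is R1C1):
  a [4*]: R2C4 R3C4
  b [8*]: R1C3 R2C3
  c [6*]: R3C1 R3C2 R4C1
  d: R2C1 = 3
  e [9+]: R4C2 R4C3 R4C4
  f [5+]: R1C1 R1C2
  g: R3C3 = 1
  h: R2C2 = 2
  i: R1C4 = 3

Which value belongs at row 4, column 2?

4

I is a freebie, which forces R1C4 = 3.
Cage d is a single given cell, which forces R2C1 = 3.
Cage h is a single given cell, which forces R2C2 = 2.
Row 2 now contains 2, so R2C3 = 4.
Row 2 now contains 4, so R2C4 = 1.
Cage g is given, which forces R3C3 = 1.
Column 4 now contains 1, which forces R3C4 = 4.
Column 4 now contains 4; hence R4C4 = 2.
4 is placed in column 3, so R1C3 = 2.
Row 3 already has 1, which forces R3C1 = 2.
Row 3 already has 1, leaving R3C2 = 3.
Row 4 now contains 2, leaving R4C1 = 1.
The 3 cells of cage e must have sum 9, leaving R4C2 = 4.
Row 4 now contains 2; hence R4C3 = 3.
Column 1 now contains 1, leaving R1C1 = 4.
4 is placed in column 2, which forces R1C2 = 1.
Completed grid: 4 1 2 3 / 3 2 4 1 / 2 3 1 4 / 1 4 3 2.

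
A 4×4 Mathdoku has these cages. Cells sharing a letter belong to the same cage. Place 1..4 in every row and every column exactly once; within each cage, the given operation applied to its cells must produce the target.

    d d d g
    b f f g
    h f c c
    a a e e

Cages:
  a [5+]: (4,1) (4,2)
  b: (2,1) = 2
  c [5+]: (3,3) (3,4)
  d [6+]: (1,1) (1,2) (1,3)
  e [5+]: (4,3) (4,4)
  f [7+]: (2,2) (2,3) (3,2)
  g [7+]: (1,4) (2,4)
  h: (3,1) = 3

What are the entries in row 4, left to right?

Cage b is a single given cell; hence (2,1) = 2.
H is a freebie, which forces (3,1) = 3.
Column 1 now contains 3, which forces (1,1) = 1.
The 3 cells of cage f must have sum 7; hence (3,2) = 2.
1 is placed in column 1, so (4,1) = 4.
Row 4 already has 4, which forces (4,2) = 1.
2 is placed in column 2, leaving (1,2) = 3.
The 3 cells of cage d must have sum 6, so (1,3) = 2.
Row 1 now contains 3; hence (1,4) = 4.
1 is placed in column 2, which forces (2,2) = 4.
Cage f needs sum 7, which forces (2,3) = 1.
Column 4 now contains 4, so (2,4) = 3.
1 is placed in column 3, which forces (3,3) = 4.
Column 4 now contains 4; hence (3,4) = 1.
2 is placed in column 3, so (4,3) = 3.
3 is placed in column 4; hence (4,4) = 2.
The full grid is 1 3 2 4 / 2 4 1 3 / 3 2 4 1 / 4 1 3 2.

4 1 3 2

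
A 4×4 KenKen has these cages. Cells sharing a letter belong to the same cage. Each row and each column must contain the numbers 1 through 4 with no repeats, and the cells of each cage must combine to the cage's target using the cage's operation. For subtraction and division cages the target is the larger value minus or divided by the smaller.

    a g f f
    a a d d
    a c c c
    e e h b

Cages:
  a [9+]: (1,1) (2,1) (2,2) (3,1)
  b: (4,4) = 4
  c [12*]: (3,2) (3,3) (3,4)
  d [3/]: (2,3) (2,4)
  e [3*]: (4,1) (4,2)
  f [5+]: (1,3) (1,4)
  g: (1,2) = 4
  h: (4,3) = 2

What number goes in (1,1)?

1

G is a freebie, which forces (1,2) = 4.
H is a freebie, which forces (4,3) = 2.
Cage b is a single given cell, so (4,4) = 4.
Cage f needs two cells with sum 5, which forces (1,3) = 3.
Cage f's pair has sum 5, so (1,4) = 2.
Column 3 already has 3, which forces (2,3) = 1.
1 is placed in row 2; hence (2,4) = 3.
Cage c has product 12, leaving (3,3) = 4.
Column 4 now contains 3, so (3,4) = 1.
Row 1 already has 2, so (1,1) = 1.
The 4 cells of cage a must have sum 9; hence (2,1) = 4.
Row 2 now contains 3, leaving (2,2) = 2.
Cage a needs sum 9; hence (3,1) = 2.
Row 3 now contains 1, so (3,2) = 3.
Column 1 already has 1, which forces (4,1) = 3.
3 is placed in column 2, which forces (4,2) = 1.
Completed grid: 1 4 3 2 / 4 2 1 3 / 2 3 4 1 / 3 1 2 4.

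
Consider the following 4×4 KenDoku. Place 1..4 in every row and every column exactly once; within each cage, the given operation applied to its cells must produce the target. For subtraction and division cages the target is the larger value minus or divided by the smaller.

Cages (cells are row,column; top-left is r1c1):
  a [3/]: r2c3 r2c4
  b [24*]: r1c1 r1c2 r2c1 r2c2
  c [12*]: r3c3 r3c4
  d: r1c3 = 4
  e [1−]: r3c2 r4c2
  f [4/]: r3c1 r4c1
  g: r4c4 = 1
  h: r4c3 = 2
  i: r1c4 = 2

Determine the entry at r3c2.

2

Cage d is a single given cell, so r1c3 = 4.
Cage i is a single given cell, so r1c4 = 2.
Column 3 already has 4; hence r3c3 = 3.
Row 3 now contains 3, leaving r3c4 = 4.
Cage h is a single given cell, so r4c3 = 2.
Cage g is given, leaving r4c4 = 1.
3 is placed in column 3; hence r2c3 = 1.
1 is placed in column 4, which forces r2c4 = 3.
Row 3 now contains 4; hence r3c1 = 1.
The two cells of cage e must have difference 1; hence r3c2 = 2.
Row 4 now contains 1, which forces r4c1 = 4.
Cage e's pair has difference 1, leaving r4c2 = 3.
Column 1 already has 1, leaving r1c1 = 3.
Column 2 already has 3; hence r1c2 = 1.
Column 1 now contains 4, so r2c1 = 2.
Column 2 now contains 2; hence r2c2 = 4.
Filled in: 3 1 4 2 / 2 4 1 3 / 1 2 3 4 / 4 3 2 1.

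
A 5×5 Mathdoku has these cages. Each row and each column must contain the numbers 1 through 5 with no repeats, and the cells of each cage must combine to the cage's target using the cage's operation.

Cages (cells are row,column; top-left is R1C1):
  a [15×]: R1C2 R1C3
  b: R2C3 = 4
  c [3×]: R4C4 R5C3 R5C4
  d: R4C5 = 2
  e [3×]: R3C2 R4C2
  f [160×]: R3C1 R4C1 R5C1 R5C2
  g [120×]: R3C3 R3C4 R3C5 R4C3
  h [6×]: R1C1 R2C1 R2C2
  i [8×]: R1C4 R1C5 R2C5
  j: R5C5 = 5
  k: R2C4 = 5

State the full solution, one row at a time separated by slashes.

1 5 3 2 4 / 3 2 4 5 1 / 5 1 2 4 3 / 4 3 5 1 2 / 2 4 1 3 5

Cage b is a single given cell; hence R2C3 = 4.
Cage k is a single given cell, so R2C4 = 5.
Cage c needs product 3, so R4C4 = 1.
Cage d is given, so R4C5 = 2.
Cage f needs product 160, leaving R5C2 = 4.
The 3 cells of cage c must have product 3, leaving R5C3 = 1.
Cage c needs product 3; hence R5C4 = 3.
J is a freebie, so R5C5 = 5.
Cage i has product 8, which forces R1C4 = 2.
Cage i has product 8; hence R1C5 = 4.
2 is placed in column 5, which forces R2C5 = 1.
Cage e needs two cells with product 3; hence R3C2 = 1.
2 is placed in column 4, so R3C4 = 4.
Column 5 already has 4, which forces R3C5 = 3.
1 is placed in row 4, leaving R4C2 = 3.
Row 4 already has 3, leaving R4C3 = 5.
Row 5 already has 5, which forces R5C1 = 2.
Cage h has product 6; hence R1C1 = 1.
Column 2 already has 3, leaving R1C2 = 5.
Column 3 already has 5, so R1C3 = 3.
2 is placed in column 1, leaving R2C1 = 3.
Column 2 already has 3; hence R2C2 = 2.
Row 3 already has 4, leaving R3C1 = 5.
Column 3 already has 5, which forces R3C3 = 2.
Row 4 now contains 5; hence R4C1 = 4.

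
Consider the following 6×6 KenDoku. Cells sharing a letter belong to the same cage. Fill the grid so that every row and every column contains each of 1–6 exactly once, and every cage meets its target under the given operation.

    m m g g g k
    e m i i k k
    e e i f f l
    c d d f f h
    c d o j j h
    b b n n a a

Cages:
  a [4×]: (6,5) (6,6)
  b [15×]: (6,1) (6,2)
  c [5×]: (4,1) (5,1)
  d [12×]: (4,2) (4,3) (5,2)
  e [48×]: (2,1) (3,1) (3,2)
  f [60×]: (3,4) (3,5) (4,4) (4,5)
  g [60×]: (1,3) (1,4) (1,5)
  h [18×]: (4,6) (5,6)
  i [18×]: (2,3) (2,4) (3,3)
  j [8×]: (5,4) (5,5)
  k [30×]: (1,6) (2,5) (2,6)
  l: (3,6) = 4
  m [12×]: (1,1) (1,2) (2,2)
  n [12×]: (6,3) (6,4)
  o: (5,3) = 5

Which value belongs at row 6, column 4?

6

Cage l is a single given cell, leaving (3,6) = 4.
O is a freebie, which forces (5,3) = 5.
4 is placed in column 6, which forces (6,6) = 1.
Cage e has product 48, so (2,1) = 4.
Cage c's pair has product 5, so (4,1) = 5.
Row 5 already has 5, so (5,1) = 1.
5 is placed in column 1, so (6,1) = 3.
Row 6 now contains 3; hence (6,2) = 5.
1 is placed in row 6, leaving (6,5) = 4.
The two cells of cage j must have product 8; hence (5,4) = 4.
4 is placed in column 5, so (5,5) = 2.
In row 1, 1 can only go at (1,2), so (1,2) = 1.
Cage d needs product 12, which forces (4,3) = 1.
Row 4 already has 1, leaving (4,5) = 6.
Row 4 now contains 6, which forces (4,6) = 3.
Column 6 now contains 3, leaving (5,6) = 6.
Cage k has product 30, so (2,5) = 3.
Cage d needs product 12; hence (4,2) = 4.
Row 4 now contains 6; hence (4,4) = 2.
Row 5 now contains 6, so (5,2) = 3.
Column 4 already has 2, which forces (6,4) = 6.
Cage g has product 60, so (1,3) = 4.
The 3 cells of cage g must have product 60, which forces (1,4) = 3.
3 is placed in column 5; hence (1,5) = 5.
Row 1 now contains 5, so (1,6) = 2.
Cage i has product 18; hence (2,3) = 6.
Row 2 now contains 3, leaving (2,4) = 1.
Column 6 already has 2, which forces (2,6) = 5.
Cage i needs product 18, so (3,3) = 3.
Column 4 now contains 1; hence (3,4) = 5.
5 is placed in column 5, leaving (3,5) = 1.
6 is placed in row 6, leaving (6,3) = 2.
Row 1 now contains 2, which forces (1,1) = 6.
6 is placed in row 2, so (2,2) = 2.
Column 1 now contains 6, which forces (3,1) = 2.
Column 2 now contains 2, leaving (3,2) = 6.
The full grid is 6 1 4 3 5 2 / 4 2 6 1 3 5 / 2 6 3 5 1 4 / 5 4 1 2 6 3 / 1 3 5 4 2 6 / 3 5 2 6 4 1.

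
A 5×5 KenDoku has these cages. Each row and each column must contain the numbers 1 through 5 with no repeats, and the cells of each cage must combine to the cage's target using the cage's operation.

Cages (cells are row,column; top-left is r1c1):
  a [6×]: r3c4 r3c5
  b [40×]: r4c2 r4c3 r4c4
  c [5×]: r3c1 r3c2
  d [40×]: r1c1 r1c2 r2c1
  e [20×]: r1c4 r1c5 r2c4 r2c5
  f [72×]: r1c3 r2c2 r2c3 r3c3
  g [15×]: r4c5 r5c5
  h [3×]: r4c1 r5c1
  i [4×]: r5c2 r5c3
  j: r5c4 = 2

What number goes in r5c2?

Cage f has product 72; hence r2c2 = 3.
Cage j is a single given cell, leaving r5c4 = 2.
Column 4 now contains 2, which forces r3c4 = 3.
Cage a needs two cells with product 6, leaving r3c5 = 2.
Cage f needs product 72, leaving r1c3 = 3.
The 4 cells of cage f must have product 72, so r2c3 = 2.
Row 3 already has 2, which forces r3c3 = 4.
Column 3 already has 4, leaving r4c3 = 5.
5 is placed in row 4, which forces r4c4 = 4.
5 is placed in row 4, so r4c5 = 3.
Column 3 already has 4, so r5c3 = 1.
3 is placed in column 5; hence r5c5 = 5.
3 is placed in row 4, which forces r4c1 = 1.
4 is placed in row 4, leaving r4c2 = 2.
Row 5 now contains 1, so r5c1 = 3.
Row 5 now contains 1, leaving r5c2 = 4.
Cage d needs product 40, so r1c1 = 2.
Column 2 already has 4; hence r1c2 = 5.
Row 1 now contains 5; hence r1c4 = 1.
Row 1 now contains 1, which forces r1c5 = 4.
Cage d needs product 40, which forces r2c1 = 4.
Column 4 already has 1, leaving r2c4 = 5.
Column 5 now contains 4, leaving r2c5 = 1.
Column 1 already has 1, which forces r3c1 = 5.
Cage c needs two cells with product 5, which forces r3c2 = 1.
Completed grid: 2 5 3 1 4 / 4 3 2 5 1 / 5 1 4 3 2 / 1 2 5 4 3 / 3 4 1 2 5.

4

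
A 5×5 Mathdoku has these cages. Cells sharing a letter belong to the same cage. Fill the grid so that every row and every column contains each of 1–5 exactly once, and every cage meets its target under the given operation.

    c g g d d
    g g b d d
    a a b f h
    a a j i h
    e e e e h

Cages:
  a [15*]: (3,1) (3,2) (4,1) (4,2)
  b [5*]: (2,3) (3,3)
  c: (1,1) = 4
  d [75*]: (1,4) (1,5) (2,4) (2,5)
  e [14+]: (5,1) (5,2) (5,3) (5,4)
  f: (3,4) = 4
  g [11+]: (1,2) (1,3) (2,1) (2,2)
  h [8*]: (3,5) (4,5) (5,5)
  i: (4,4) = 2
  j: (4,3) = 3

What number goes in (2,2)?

4

C is a freebie, which forces (1,1) = 4.
Cage f is a single given cell; hence (3,4) = 4.
J is a freebie, so (4,3) = 3.
Cage i is given, so (4,4) = 2.
In row 2, 4 can only go at (2,2), so (2,2) = 4.
The 4 cells of cage e must have sum 14, leaving (5,3) = 4.
The 3 cells of cage h must have product 8, which forces (4,5) = 4.
Row 1 needs a 2, and only (1,3) is open for it.
Cage g has sum 11, so (1,2) = 3.
Cage g needs sum 11; hence (2,1) = 2.
Column 2 already has 3, so (3,2) = 1.
Row 3 already has 1, so (3,3) = 5.
Row 3 already has 1, leaving (3,5) = 2.
Column 2 already has 1, which forces (4,2) = 5.
Column 2 already has 5, which forces (5,2) = 2.
Column 5 now contains 2, leaving (5,5) = 1.
Cage d needs product 75, leaving (1,4) = 1.
Column 5 already has 1, leaving (1,5) = 5.
Column 3 already has 5, which forces (2,3) = 1.
Cage d needs product 75, so (2,4) = 5.
The 4 cells of cage d must have product 75, leaving (2,5) = 3.
Row 3 already has 1, which forces (3,1) = 3.
Row 4 now contains 5; hence (4,1) = 1.
3 is placed in column 1, leaving (5,1) = 5.
5 is placed in column 4, which forces (5,4) = 3.
Completed grid: 4 3 2 1 5 / 2 4 1 5 3 / 3 1 5 4 2 / 1 5 3 2 4 / 5 2 4 3 1.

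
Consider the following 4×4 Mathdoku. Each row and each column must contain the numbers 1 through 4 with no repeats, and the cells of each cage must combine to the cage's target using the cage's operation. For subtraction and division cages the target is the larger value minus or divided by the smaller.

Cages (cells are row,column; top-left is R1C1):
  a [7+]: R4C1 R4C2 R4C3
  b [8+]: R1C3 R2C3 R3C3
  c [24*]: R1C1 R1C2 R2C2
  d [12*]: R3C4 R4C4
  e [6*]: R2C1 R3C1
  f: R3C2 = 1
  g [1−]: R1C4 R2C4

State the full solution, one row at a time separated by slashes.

4 3 1 2 / 3 2 4 1 / 2 1 3 4 / 1 4 2 3

F is a freebie, leaving R3C2 = 1.
In row 3, 2 can only go at R3C1, so R3C1 = 2.
Column 1 already has 2, leaving R2C1 = 3.
Column 1 already has 3, which forces R1C1 = 4.
Cage c needs product 24, so R1C2 = 3.
3 is placed in row 1; hence R1C3 = 1.
1 is placed in row 1; hence R1C4 = 2.
The 3 cells of cage c must have product 24, leaving R2C2 = 2.
Column 3 now contains 1, which forces R2C3 = 4.
Row 2 now contains 4, so R2C4 = 1.
Column 3 already has 4, so R3C3 = 3.
Row 3 already has 3, so R3C4 = 4.
Column 1 now contains 4, which forces R4C1 = 1.
Column 2 already has 2, which forces R4C2 = 4.
Column 3 already has 4, leaving R4C3 = 2.
4 is placed in column 4, which forces R4C4 = 3.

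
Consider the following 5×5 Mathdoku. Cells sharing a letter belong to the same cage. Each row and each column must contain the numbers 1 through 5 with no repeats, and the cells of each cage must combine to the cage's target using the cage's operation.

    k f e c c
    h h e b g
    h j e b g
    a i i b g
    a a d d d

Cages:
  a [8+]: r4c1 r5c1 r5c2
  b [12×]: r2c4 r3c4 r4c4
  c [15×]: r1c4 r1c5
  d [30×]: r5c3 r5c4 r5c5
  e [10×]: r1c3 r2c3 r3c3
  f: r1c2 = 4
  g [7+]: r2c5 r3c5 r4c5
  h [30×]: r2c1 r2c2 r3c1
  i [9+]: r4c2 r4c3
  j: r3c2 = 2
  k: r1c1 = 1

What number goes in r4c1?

Cage k is given, leaving r1c1 = 1.
Cage f is a single given cell, so r1c2 = 4.
J is a freebie; hence r3c2 = 2.
Column 2 already has 4, so r4c2 = 5.
Row 4 now contains 5; hence r4c3 = 4.
Cage h has product 30, leaving r2c1 = 2.
5 is placed in column 2, so r2c2 = 3.
The 3 cells of cage h must have product 30, which forces r3c1 = 5.
Row 3 already has 5, which forces r3c3 = 1.
Row 3 now contains 1, so r3c5 = 4.
2 is placed in column 1, so r4c1 = 3.
Row 4 now contains 3, which forces r4c4 = 1.
Row 4 already has 1; hence r4c5 = 2.
Column 1 already has 5, so r5c1 = 4.
Column 2 already has 3, leaving r5c2 = 1.
Cage e has product 10; hence r1c3 = 2.
Column 3 now contains 1, so r2c3 = 5.
Column 4 now contains 1, so r2c4 = 4.
Column 5 now contains 4, leaving r2c5 = 1.
Row 3 already has 4; hence r3c4 = 3.
5 is placed in column 3, leaving r5c3 = 3.
3 is placed in row 5; hence r5c5 = 5.
Column 4 now contains 3, leaving r1c4 = 5.
Column 5 now contains 5; hence r1c5 = 3.
5 is placed in row 5, leaving r5c4 = 2.
Filled in: 1 4 2 5 3 / 2 3 5 4 1 / 5 2 1 3 4 / 3 5 4 1 2 / 4 1 3 2 5.

3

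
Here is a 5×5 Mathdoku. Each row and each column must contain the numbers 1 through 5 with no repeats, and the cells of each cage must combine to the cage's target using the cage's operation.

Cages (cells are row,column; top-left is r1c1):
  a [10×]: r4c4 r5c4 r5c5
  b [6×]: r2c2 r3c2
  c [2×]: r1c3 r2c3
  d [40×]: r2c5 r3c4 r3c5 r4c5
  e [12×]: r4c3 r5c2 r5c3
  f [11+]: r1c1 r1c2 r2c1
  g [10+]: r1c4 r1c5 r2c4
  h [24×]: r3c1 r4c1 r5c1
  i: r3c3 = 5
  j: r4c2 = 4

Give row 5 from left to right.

3 1 4 5 2

Cage i is given, which forces r3c3 = 5.
J is a freebie, which forces r4c2 = 4.
The only place for 1 in column 1 is r1c1.
Cage f needs sum 11; hence r1c2 = 5.
Row 1 now contains 1, so r1c3 = 2.
Cage f needs sum 11, which forces r2c1 = 5.
Cage c's pair has product 2; hence r2c3 = 1.
Column 3 now contains 1, which forces r4c3 = 3.
Column 3 already has 3, leaving r5c3 = 4.
Cage g needs sum 10; hence r1c4 = 4.
Cage g needs sum 10, so r1c5 = 3.
The 3 cells of cage g must have sum 10, which forces r2c4 = 3.
Cage h has product 24, leaving r3c1 = 4.
3 is placed in row 4, which forces r4c1 = 2.
Cage d needs product 40; hence r4c5 = 5.
The 3 cells of cage h must have product 24, which forces r5c1 = 3.
The 3 cells of cage e must have product 12, which forces r5c2 = 1.
Row 5 already has 1, leaving r5c5 = 2.
Row 2 already has 3, leaving r2c2 = 2.
Column 5 already has 2, leaving r2c5 = 4.
Cage b's pair has product 6; hence r3c2 = 3.
Cage d has product 40, so r3c4 = 2.
Column 5 already has 2; hence r3c5 = 1.
5 is placed in row 4, so r4c4 = 1.
Row 5 now contains 2, so r5c4 = 5.
Completed grid: 1 5 2 4 3 / 5 2 1 3 4 / 4 3 5 2 1 / 2 4 3 1 5 / 3 1 4 5 2.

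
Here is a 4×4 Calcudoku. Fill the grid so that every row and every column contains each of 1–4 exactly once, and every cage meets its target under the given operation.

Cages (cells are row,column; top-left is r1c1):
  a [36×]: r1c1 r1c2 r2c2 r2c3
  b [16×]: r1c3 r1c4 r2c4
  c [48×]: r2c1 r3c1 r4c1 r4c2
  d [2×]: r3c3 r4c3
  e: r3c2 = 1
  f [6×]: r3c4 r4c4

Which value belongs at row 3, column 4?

E is a freebie; hence r3c2 = 1.
Row 3 already has 1, so r3c3 = 2.
2 is placed in row 3, which forces r3c4 = 3.
Column 3 already has 2, which forces r4c3 = 1.
Column 4 already has 3, so r4c4 = 2.
Cage a needs product 36, which forces r1c2 = 3.
Column 3 already has 2, leaving r1c3 = 4.
Cage b has product 16, so r1c4 = 1.
Cage c needs product 48, which forces r2c1 = 1.
Cage a has product 36; hence r2c3 = 3.
Column 4 already has 2; hence r2c4 = 4.
Row 3 already has 3, leaving r3c1 = 4.
Cage c has product 48; hence r4c1 = 3.
Row 4 now contains 2, leaving r4c2 = 4.
1 is placed in row 1; hence r1c1 = 2.
4 is placed in row 2, which forces r2c2 = 2.
Filled in: 2 3 4 1 / 1 2 3 4 / 4 1 2 3 / 3 4 1 2.

3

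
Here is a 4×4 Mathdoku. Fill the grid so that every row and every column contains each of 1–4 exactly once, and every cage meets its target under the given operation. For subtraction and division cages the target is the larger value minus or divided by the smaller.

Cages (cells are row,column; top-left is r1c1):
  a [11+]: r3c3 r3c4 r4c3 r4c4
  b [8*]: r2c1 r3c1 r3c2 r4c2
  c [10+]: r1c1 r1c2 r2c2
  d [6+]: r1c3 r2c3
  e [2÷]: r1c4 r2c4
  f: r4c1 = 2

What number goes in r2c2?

Cage f is a single given cell, so r4c1 = 2.
Cage b needs product 8, which forces r3c2 = 2.
Cage b needs product 8, so r4c2 = 1.
Cage c needs sum 10, leaving r1c1 = 3.
2 is placed in column 2, which forces r1c2 = 4.
Row 1 already has 4, which forces r1c3 = 2.
Row 1 now contains 2, so r1c4 = 1.
The 3 cells of cage c must have sum 10, so r2c2 = 3.
Column 3 now contains 2, which forces r2c3 = 4.
4 is placed in row 2, leaving r2c4 = 2.
1 is placed in column 4; hence r3c4 = 3.
Column 3 now contains 4; hence r4c3 = 3.
3 is placed in column 4; hence r4c4 = 4.
4 is placed in row 2, which forces r2c1 = 1.
Cage b has product 8, so r3c1 = 4.
Row 3 already has 3, so r3c3 = 1.
Filled in: 3 4 2 1 / 1 3 4 2 / 4 2 1 3 / 2 1 3 4.

3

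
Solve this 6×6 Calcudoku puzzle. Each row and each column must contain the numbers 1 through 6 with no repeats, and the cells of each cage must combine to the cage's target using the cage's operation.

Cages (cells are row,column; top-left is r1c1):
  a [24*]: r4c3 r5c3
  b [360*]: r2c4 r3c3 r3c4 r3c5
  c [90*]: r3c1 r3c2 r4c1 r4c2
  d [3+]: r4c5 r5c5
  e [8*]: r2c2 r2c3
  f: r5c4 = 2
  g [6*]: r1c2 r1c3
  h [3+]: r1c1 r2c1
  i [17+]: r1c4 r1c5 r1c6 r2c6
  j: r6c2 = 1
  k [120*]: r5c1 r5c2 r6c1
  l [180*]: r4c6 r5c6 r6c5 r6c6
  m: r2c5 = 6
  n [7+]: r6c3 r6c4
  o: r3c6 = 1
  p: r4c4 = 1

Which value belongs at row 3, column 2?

2

Cage m is given, so r2c5 = 6.
Cage o is given, so r3c6 = 1.
Cage p is given, which forces r4c4 = 1.
Row 4 now contains 1, so r4c5 = 2.
Cage f is a single given cell, leaving r5c4 = 2.
2 is placed in column 5, so r5c5 = 1.
J is a freebie; hence r6c2 = 1.
In row 2, 1 can only go at r2c1, so r2c1 = 1.
1 is placed in column 1; hence r1c1 = 2.
2 is placed in column 1; hence r3c1 = 3.
3 is placed in row 3, so r3c2 = 2.
Column 1 already has 3, leaving r4c1 = 5.
5 is placed in row 4, leaving r4c2 = 3.
3 is placed in column 2, leaving r1c2 = 6.
The two cells of cage g must have product 6, which forces r1c3 = 1.
Column 2 now contains 2; hence r2c2 = 4.
The two cells of cage e must have product 8, which forces r2c3 = 2.
Cage b needs product 360, leaving r2c4 = 3.
3 is placed in row 2, leaving r2c6 = 5.
Cage k has product 120; hence r5c2 = 5.
5 is placed in column 6; hence r5c6 = 3.
5 is placed in column 6, so r6c6 = 2.
The 4 cells of cage i must have sum 17; hence r1c4 = 5.
The 4 cells of cage i must have sum 17, leaving r1c5 = 3.
Column 6 already has 3; hence r1c6 = 4.
Cage l has product 180, leaving r4c6 = 6.
Cage n's pair has sum 7, so r6c3 = 3.
Cage n's pair has sum 7, leaving r6c4 = 4.
Cage l needs product 180, which forces r6c5 = 5.
Cage b has product 360, so r3c3 = 5.
Column 4 already has 4; hence r3c4 = 6.
Column 5 already has 5, which forces r3c5 = 4.
6 is placed in row 4, leaving r4c3 = 4.
Cage k has product 120; hence r5c1 = 4.
The two cells of cage a must have product 24, which forces r5c3 = 6.
Row 6 already has 4, leaving r6c1 = 6.
Completed grid: 2 6 1 5 3 4 / 1 4 2 3 6 5 / 3 2 5 6 4 1 / 5 3 4 1 2 6 / 4 5 6 2 1 3 / 6 1 3 4 5 2.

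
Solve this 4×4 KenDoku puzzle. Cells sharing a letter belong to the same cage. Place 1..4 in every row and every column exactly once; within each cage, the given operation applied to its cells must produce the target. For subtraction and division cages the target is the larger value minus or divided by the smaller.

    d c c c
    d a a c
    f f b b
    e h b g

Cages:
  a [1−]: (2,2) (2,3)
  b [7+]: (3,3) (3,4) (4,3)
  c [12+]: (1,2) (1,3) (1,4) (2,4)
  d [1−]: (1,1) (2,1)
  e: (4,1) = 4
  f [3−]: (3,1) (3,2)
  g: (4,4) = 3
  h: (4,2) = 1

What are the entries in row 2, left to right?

E is a freebie, so (4,1) = 4.
H is a freebie, leaving (4,2) = 1.
Cage g is given, leaving (4,4) = 3.
Cage c has sum 12; hence (1,4) = 1.
Column 4 now contains 3, so (2,4) = 4.
Column 1 now contains 4, so (3,1) = 1.
Column 2 now contains 1, leaving (3,2) = 4.
Row 3 now contains 4, which forces (3,3) = 3.
Column 4 now contains 4, which forces (3,4) = 2.
Row 4 already has 3, so (4,3) = 2.
4 is placed in column 2; hence (1,2) = 3.
3 is placed in column 3, so (1,3) = 4.
Cage a needs two cells with difference 1, so (2,2) = 2.
Column 3 already has 2, so (2,3) = 1.
3 is placed in row 1, so (1,1) = 2.
Row 2 already has 2, which forces (2,1) = 3.
Completed grid: 2 3 4 1 / 3 2 1 4 / 1 4 3 2 / 4 1 2 3.

3 2 1 4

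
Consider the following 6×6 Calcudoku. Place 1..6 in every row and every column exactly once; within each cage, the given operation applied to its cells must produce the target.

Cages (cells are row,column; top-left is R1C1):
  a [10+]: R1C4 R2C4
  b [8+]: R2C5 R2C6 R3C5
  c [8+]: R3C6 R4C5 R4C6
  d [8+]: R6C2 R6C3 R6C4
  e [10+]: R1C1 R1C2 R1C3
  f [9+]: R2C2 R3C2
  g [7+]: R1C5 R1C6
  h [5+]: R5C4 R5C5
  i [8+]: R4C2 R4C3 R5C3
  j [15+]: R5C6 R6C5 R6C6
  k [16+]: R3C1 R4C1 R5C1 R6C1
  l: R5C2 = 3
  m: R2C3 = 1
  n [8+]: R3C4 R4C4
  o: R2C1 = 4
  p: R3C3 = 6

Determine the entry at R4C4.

3

Cage o is a single given cell, so R2C1 = 4.
M is a freebie, so R2C3 = 1.
Row 2 already has 4, which forces R2C4 = 6.
P is a freebie, which forces R3C3 = 6.
Cage l is given; hence R5C2 = 3.
Column 4 now contains 6, leaving R1C4 = 4.
Column 2 already has 3; hence R2C2 = 5.
Row 2 already has 5, leaving R2C5 = 2.
2 is placed in row 2, which forces R2C6 = 3.
The two cells of cage f must have sum 9; hence R3C2 = 4.
Column 4 now contains 4, which forces R5C4 = 1.
Row 5 already has 1, leaving R5C5 = 4.
The 3 cells of cage b must have sum 8; hence R3C5 = 3.
The 3 cells of cage d must have sum 8, leaving R6C2 = 1.
The 3 cells of cage j must have sum 15, leaving R6C6 = 4.
3 is placed in row 3, so R3C4 = 5.
Column 2 now contains 1; hence R4C2 = 2.
The 3 cells of cage i must have sum 8, so R4C3 = 4.
Cage n's pair has sum 8, leaving R4C4 = 3.
Cage i needs sum 8, which forces R5C3 = 2.
Column 3 already has 2, so R6C3 = 5.
5 is placed in column 4, leaving R6C4 = 2.
Row 6 already has 5; hence R6C5 = 6.
Cage e needs sum 10, which forces R1C1 = 1.
Column 2 now contains 2; hence R1C2 = 6.
Column 3 now contains 5, leaving R1C3 = 3.
Row 1 already has 1; hence R1C5 = 5.
Row 1 now contains 6; hence R1C6 = 2.
Row 3 now contains 5, leaving R3C1 = 2.
2 is placed in column 6, so R3C6 = 1.
Column 5 already has 5, which forces R4C5 = 1.
Cage j needs sum 15, so R5C6 = 5.
6 is placed in row 6; hence R6C1 = 3.
Cage k needs sum 16, so R4C1 = 5.
Column 6 now contains 5, which forces R4C6 = 6.
Row 5 now contains 5, leaving R5C1 = 6.
Completed grid: 1 6 3 4 5 2 / 4 5 1 6 2 3 / 2 4 6 5 3 1 / 5 2 4 3 1 6 / 6 3 2 1 4 5 / 3 1 5 2 6 4.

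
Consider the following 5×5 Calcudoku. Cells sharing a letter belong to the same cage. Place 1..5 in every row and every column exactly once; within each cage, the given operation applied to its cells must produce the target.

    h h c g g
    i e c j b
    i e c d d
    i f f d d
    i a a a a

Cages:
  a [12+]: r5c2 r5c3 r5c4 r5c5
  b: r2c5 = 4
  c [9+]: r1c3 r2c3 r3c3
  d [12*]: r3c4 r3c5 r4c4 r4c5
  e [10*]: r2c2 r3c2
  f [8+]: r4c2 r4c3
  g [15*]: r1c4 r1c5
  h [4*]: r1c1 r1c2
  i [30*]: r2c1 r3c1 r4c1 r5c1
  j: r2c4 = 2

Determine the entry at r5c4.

5

Cage j is given, which forces r2c4 = 2.
Cage b is given, so r2c5 = 4.
Row 2 already has 2, which forces r2c2 = 5.
The two cells of cage e must have product 10; hence r3c2 = 2.
Column 2 now contains 5, which forces r4c2 = 3.
Row 4 already has 3, which forces r4c3 = 5.
Row 4 already has 3, leaving r4c5 = 1.
Cage c has sum 9; hence r1c3 = 2.
The 3 cells of cage c must have sum 9; hence r2c3 = 3.
The 3 cells of cage c must have sum 9, so r3c3 = 4.
The 4 cells of cage d must have product 12, so r3c4 = 1.
Column 5 already has 1; hence r3c5 = 3.
1 is placed in row 4; hence r4c1 = 2.
1 is placed in row 4, so r4c4 = 4.
Column 3 now contains 4, leaving r5c3 = 1.
Column 4 now contains 4, which forces r5c4 = 5.
Row 5 now contains 5; hence r5c5 = 2.
5 is placed in column 4; hence r1c4 = 3.
Column 5 now contains 3; hence r1c5 = 5.
3 is placed in row 2, which forces r2c1 = 1.
Row 3 already has 3; hence r3c1 = 5.
Row 5 now contains 5; hence r5c1 = 3.
Row 5 now contains 1, which forces r5c2 = 4.
1 is placed in column 1, leaving r1c1 = 4.
Column 2 now contains 4, so r1c2 = 1.
Completed grid: 4 1 2 3 5 / 1 5 3 2 4 / 5 2 4 1 3 / 2 3 5 4 1 / 3 4 1 5 2.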